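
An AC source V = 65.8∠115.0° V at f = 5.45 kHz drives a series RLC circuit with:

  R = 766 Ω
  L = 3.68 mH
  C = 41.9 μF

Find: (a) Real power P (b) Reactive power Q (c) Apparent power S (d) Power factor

Step 1 — Angular frequency: ω = 2π·f = 2π·5450 = 3.424e+04 rad/s.
Step 2 — Component impedances:
  R: Z = R = 766 Ω
  L: Z = jωL = j·3.424e+04·0.00368 = 0 + j126 Ω
  C: Z = 1/(jωC) = -j/(ω·C) = 0 - j0.697 Ω
Step 3 — Series combination: Z_total = R + L + C = 766 + j125.3 Ω = 776.2∠9.3° Ω.
Step 4 — Source phasor: V = 65.8∠115.0° V = -27.81 + j59.64 V.
Step 5 — Current: I = V / Z = -0.02295 + j0.08161 A = 0.08477∠105.7° A.
Step 6 — Complex power: S = V·I* = 5.505 + j0.9006 VA.
Step 7 — Real power: P = Re(S) = 5.505 W.
Step 8 — Reactive power: Q = Im(S) = 0.9006 VAR.
Step 9 — Apparent power: |S| = 5.578 VA.
Step 10 — Power factor: PF = P/|S| = 0.9869 (lagging).

(a) P = 5.505 W  (b) Q = 0.9006 VAR  (c) S = 5.578 VA  (d) PF = 0.9869 (lagging)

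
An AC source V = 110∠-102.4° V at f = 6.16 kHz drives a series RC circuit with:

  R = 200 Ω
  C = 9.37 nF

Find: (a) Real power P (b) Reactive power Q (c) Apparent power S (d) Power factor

Step 1 — Angular frequency: ω = 2π·f = 2π·6160 = 3.87e+04 rad/s.
Step 2 — Component impedances:
  R: Z = R = 200 Ω
  C: Z = 1/(jωC) = -j/(ω·C) = 0 - j2757 Ω
Step 3 — Series combination: Z_total = R + C = 200 - j2757 Ω = 2765∠-85.9° Ω.
Step 4 — Source phasor: V = 110∠-102.4° V = -23.62 - j107.4 V.
Step 5 — Current: I = V / Z = 0.03814 - j0.01133 A = 0.03979∠-16.5° A.
Step 6 — Complex power: S = V·I* = 0.3166 - j4.365 VA.
Step 7 — Real power: P = Re(S) = 0.3166 W.
Step 8 — Reactive power: Q = Im(S) = -4.365 VAR.
Step 9 — Apparent power: |S| = 4.377 VA.
Step 10 — Power factor: PF = P/|S| = 0.07234 (leading).

(a) P = 0.3166 W  (b) Q = -4.365 VAR  (c) S = 4.377 VA  (d) PF = 0.07234 (leading)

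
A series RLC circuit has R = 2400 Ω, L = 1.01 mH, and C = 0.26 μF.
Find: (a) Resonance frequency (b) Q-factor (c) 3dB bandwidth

Step 1 — Resonance: ω₀ = 1/√(LC) = 1/√(0.00101·2.6e-07) = 6.171e+04 rad/s.
Step 2 — f₀ = ω₀/(2π) = 9821 Hz.
Step 3 — Series Q: Q = ω₀L/R = 6.171e+04·0.00101/2400 = 0.02597.
Step 4 — Bandwidth: Δω = ω₀/Q = 2.376e+06 rad/s; BW = Δω/(2π) = 3.782e+05 Hz.

(a) f₀ = 9821 Hz  (b) Q = 0.02597  (c) BW = 3.782e+05 Hz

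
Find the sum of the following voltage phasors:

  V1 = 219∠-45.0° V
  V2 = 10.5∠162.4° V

Step 1 — Convert each phasor to rectangular form:
  V1 = 219·(cos(-45.0°) + j·sin(-45.0°)) = 154.9 - j154.9 V
  V2 = 10.5·(cos(162.4°) + j·sin(162.4°)) = -10.01 + j3.175 V
Step 2 — Sum components: V_total = 144.8 - j151.7 V.
Step 3 — Convert to polar: |V_total| = 209.7 V, ∠V_total = -46.3°.

V_total = 209.7∠-46.3° V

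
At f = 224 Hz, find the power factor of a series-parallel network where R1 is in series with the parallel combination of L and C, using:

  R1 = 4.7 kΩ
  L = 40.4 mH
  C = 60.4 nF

Step 1 — Angular frequency: ω = 2π·f = 2π·224 = 1407 rad/s.
Step 2 — Component impedances:
  R1: Z = R = 4700 Ω
  L: Z = jωL = j·1407·0.0404 = 0 + j56.86 Ω
  C: Z = 1/(jωC) = -j/(ω·C) = 0 - j1.176e+04 Ω
Step 3 — Parallel branch: L || C = 1/(1/L + 1/C) = 0 + j57.14 Ω.
Step 4 — Series with R1: Z_total = R1 + (L || C) = 4700 + j57.14 Ω = 4700∠0.7° Ω.
Step 5 — Power factor: PF = cos(φ) = Re(Z)/|Z| = 4700/4700.3 = 0.9999.
Step 6 — Type: Im(Z) = 57.14 ⇒ lagging (phase φ = 0.7°).

PF = 0.9999 (lagging, φ = 0.7°)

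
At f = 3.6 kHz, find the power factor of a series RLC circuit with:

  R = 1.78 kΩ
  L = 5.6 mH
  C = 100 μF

Step 1 — Angular frequency: ω = 2π·f = 2π·3600 = 2.262e+04 rad/s.
Step 2 — Component impedances:
  R: Z = R = 1780 Ω
  L: Z = jωL = j·2.262e+04·0.0056 = 0 + j126.7 Ω
  C: Z = 1/(jωC) = -j/(ω·C) = 0 - j0.4421 Ω
Step 3 — Series combination: Z_total = R + L + C = 1780 + j126.2 Ω = 1784∠4.1° Ω.
Step 4 — Power factor: PF = cos(φ) = Re(Z)/|Z| = 1780/1784.5 = 0.9975.
Step 5 — Type: Im(Z) = 126.2 ⇒ lagging (phase φ = 4.1°).

PF = 0.9975 (lagging, φ = 4.1°)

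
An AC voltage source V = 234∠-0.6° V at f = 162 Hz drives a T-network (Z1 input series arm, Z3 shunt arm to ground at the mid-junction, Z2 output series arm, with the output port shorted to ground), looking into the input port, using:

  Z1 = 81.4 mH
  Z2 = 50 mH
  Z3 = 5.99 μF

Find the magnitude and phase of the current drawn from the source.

Step 1 — Angular frequency: ω = 2π·f = 2π·162 = 1018 rad/s.
Step 2 — Component impedances:
  Z1: Z = jωL = j·1018·0.0814 = 0 + j82.86 Ω
  Z2: Z = jωL = j·1018·0.05 = 0 + j50.89 Ω
  Z3: Z = 1/(jωC) = -j/(ω·C) = 0 - j164 Ω
Step 3 — With the output port shorted to ground, the output series arm Z2 runs from the junction to ground; the shunt arm Z3 also runs from the junction to ground. They appear in parallel: Z3 || Z2 = 0 + j73.79 Ω.
Step 4 — Series with input arm Z1: Z_in = Z1 + (Z3 || Z2) = 0 + j156.6 Ω = 156.6∠90.0° Ω.
Step 5 — Source phasor: V = 234∠-0.6° V = 234 - j2.45 V.
Step 6 — Ohm's law: I = V / Z_total = (234 - j2.45) / (0 + j156.6) = -0.01564 - j1.494 A.
Step 7 — Convert to polar: |I| = 1.494 A, ∠I = -90.6°.

I = 1.494∠-90.6° A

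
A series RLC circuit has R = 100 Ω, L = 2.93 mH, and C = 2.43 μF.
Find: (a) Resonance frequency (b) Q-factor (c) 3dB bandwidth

Step 1 — Resonance: ω₀ = 1/√(LC) = 1/√(0.00293·2.43e-06) = 1.185e+04 rad/s.
Step 2 — f₀ = ω₀/(2π) = 1886 Hz.
Step 3 — Series Q: Q = ω₀L/R = 1.185e+04·0.00293/100 = 0.3472.
Step 4 — Bandwidth: Δω = ω₀/Q = 3.413e+04 rad/s; BW = Δω/(2π) = 5432 Hz.

(a) f₀ = 1886 Hz  (b) Q = 0.3472  (c) BW = 5432 Hz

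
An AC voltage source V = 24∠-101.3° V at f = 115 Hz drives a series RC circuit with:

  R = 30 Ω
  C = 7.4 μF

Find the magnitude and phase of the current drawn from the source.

Step 1 — Angular frequency: ω = 2π·f = 2π·115 = 722.6 rad/s.
Step 2 — Component impedances:
  R: Z = R = 30 Ω
  C: Z = 1/(jωC) = -j/(ω·C) = 0 - j187 Ω
Step 3 — Series combination: Z_total = R + C = 30 - j187 Ω = 189.4∠-80.9° Ω.
Step 4 — Source phasor: V = 24∠-101.3° V = -4.703 - j23.53 V.
Step 5 — Ohm's law: I = V / Z_total = (-4.703 - j23.53) / (30 - j187) = 0.1188 - j0.04419 A.
Step 6 — Convert to polar: |I| = 0.1267 A, ∠I = -20.4°.

I = 0.1267∠-20.4° A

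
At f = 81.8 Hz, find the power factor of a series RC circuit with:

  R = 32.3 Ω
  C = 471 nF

Step 1 — Angular frequency: ω = 2π·f = 2π·81.8 = 514 rad/s.
Step 2 — Component impedances:
  R: Z = R = 32.3 Ω
  C: Z = 1/(jωC) = -j/(ω·C) = 0 - j4131 Ω
Step 3 — Series combination: Z_total = R + C = 32.3 - j4131 Ω = 4131∠-89.6° Ω.
Step 4 — Power factor: PF = cos(φ) = Re(Z)/|Z| = 32.3/4131 = 0.007819.
Step 5 — Type: Im(Z) = -4131 ⇒ leading (phase φ = -89.6°).

PF = 0.007819 (leading, φ = -89.6°)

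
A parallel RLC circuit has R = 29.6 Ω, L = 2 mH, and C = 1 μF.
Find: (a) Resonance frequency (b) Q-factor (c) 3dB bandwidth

Step 1 — Resonance: ω₀ = 1/√(LC) = 1/√(0.002·1e-06) = 2.236e+04 rad/s.
Step 2 — f₀ = ω₀/(2π) = 3559 Hz.
Step 3 — Parallel Q: Q = R/(ω₀L) = 29.6/(2.236e+04·0.002) = 0.6619.
Step 4 — Bandwidth: Δω = ω₀/Q = 3.378e+04 rad/s; BW = Δω/(2π) = 5377 Hz.

(a) f₀ = 3559 Hz  (b) Q = 0.6619  (c) BW = 5377 Hz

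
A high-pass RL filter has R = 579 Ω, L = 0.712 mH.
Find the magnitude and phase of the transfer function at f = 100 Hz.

Step 1 — Angular frequency: ω = 2π·100 = 628.3 rad/s.
Step 2 — Transfer function: H(jω) = jωL/(R + jωL).
Step 3 — Numerator jωL = j·0.4474; denominator R + jωL = 579 + j0.4474.
Step 4 — H = 5.97e-07 + j0.0007726.
Step 5 — Magnitude: |H| = 0.0007726 (-62.2 dB); phase: φ = 90.0°.

|H| = 0.0007726 (-62.2 dB), φ = 90.0°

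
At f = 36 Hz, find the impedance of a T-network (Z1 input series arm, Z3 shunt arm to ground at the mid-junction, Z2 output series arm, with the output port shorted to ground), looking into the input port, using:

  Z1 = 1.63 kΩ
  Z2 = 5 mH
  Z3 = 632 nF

Step 1 — Angular frequency: ω = 2π·f = 2π·36 = 226.2 rad/s.
Step 2 — Component impedances:
  Z1: Z = R = 1630 Ω
  Z2: Z = jωL = j·226.2·0.005 = 0 + j1.131 Ω
  Z3: Z = 1/(jωC) = -j/(ω·C) = 0 - j6995 Ω
Step 3 — With the output port shorted to ground, the output series arm Z2 runs from the junction to ground; the shunt arm Z3 also runs from the junction to ground. They appear in parallel: Z3 || Z2 = 0 + j1.131 Ω.
Step 4 — Series with input arm Z1: Z_in = Z1 + (Z3 || Z2) = 1630 + j1.131 Ω = 1630∠0.0° Ω.

Z = 1630 + j1.131 Ω = 1630∠0.0° Ω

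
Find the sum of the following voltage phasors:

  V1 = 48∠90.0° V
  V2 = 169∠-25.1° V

Step 1 — Convert each phasor to rectangular form:
  V1 = 48·(cos(90.0°) + j·sin(90.0°)) = 0 + j48 V
  V2 = 169·(cos(-25.1°) + j·sin(-25.1°)) = 153 - j71.69 V
Step 2 — Sum components: V_total = 153 - j23.69 V.
Step 3 — Convert to polar: |V_total| = 154.9 V, ∠V_total = -8.8°.

V_total = 154.9∠-8.8° V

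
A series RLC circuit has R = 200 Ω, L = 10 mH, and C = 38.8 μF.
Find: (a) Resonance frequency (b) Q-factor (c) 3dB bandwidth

Step 1 — Resonance: ω₀ = 1/√(LC) = 1/√(0.01·3.88e-05) = 1605 rad/s.
Step 2 — f₀ = ω₀/(2π) = 255.5 Hz.
Step 3 — Series Q: Q = ω₀L/R = 1605·0.01/200 = 0.08027.
Step 4 — Bandwidth: Δω = ω₀/Q = 2e+04 rad/s; BW = Δω/(2π) = 3183 Hz.

(a) f₀ = 255.5 Hz  (b) Q = 0.08027  (c) BW = 3183 Hz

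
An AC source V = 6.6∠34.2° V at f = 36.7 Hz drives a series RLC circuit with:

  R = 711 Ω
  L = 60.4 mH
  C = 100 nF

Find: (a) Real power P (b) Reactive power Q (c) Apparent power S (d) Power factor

Step 1 — Angular frequency: ω = 2π·f = 2π·36.7 = 230.6 rad/s.
Step 2 — Component impedances:
  R: Z = R = 711 Ω
  L: Z = jωL = j·230.6·0.0604 = 0 + j13.93 Ω
  C: Z = 1/(jωC) = -j/(ω·C) = 0 - j4.337e+04 Ω
Step 3 — Series combination: Z_total = R + L + C = 711 - j4.335e+04 Ω = 4.336e+04∠-89.1° Ω.
Step 4 — Source phasor: V = 6.6∠34.2° V = 5.459 + j3.71 V.
Step 5 — Current: I = V / Z = -8.348e-05 + j0.0001273 A = 0.0001522∠123.3° A.
Step 6 — Complex power: S = V·I* = 1.647e-05 - j0.001005 VA.
Step 7 — Real power: P = Re(S) = 1.647e-05 W.
Step 8 — Reactive power: Q = Im(S) = -0.001005 VAR.
Step 9 — Apparent power: |S| = 0.001005 VA.
Step 10 — Power factor: PF = P/|S| = 0.0164 (leading).

(a) P = 1.647e-05 W  (b) Q = -0.001005 VAR  (c) S = 0.001005 VA  (d) PF = 0.0164 (leading)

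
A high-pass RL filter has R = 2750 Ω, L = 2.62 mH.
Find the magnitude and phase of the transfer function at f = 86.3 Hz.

Step 1 — Angular frequency: ω = 2π·86.3 = 542.2 rad/s.
Step 2 — Transfer function: H(jω) = jωL/(R + jωL).
Step 3 — Numerator jωL = j·1.421; denominator R + jωL = 2750 + j1.421.
Step 4 — H = 2.669e-07 + j0.0005166.
Step 5 — Magnitude: |H| = 0.0005166 (-65.7 dB); phase: φ = 90.0°.

|H| = 0.0005166 (-65.7 dB), φ = 90.0°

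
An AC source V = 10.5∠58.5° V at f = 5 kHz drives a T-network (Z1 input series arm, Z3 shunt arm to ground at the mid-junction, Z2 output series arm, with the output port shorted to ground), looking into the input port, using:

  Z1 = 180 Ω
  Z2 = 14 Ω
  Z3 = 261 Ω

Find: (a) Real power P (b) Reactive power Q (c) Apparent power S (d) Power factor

Step 1 — Angular frequency: ω = 2π·f = 2π·5000 = 3.142e+04 rad/s.
Step 2 — Component impedances:
  Z1: Z = R = 180 Ω
  Z2: Z = R = 14 Ω
  Z3: Z = R = 261 Ω
Step 3 — With the output port shorted to ground, the output series arm Z2 runs from the junction to ground; the shunt arm Z3 also runs from the junction to ground. They appear in parallel: Z3 || Z2 = 13.29 Ω.
Step 4 — Series with input arm Z1: Z_in = Z1 + (Z3 || Z2) = 193.3 Ω = 193.3∠0.0° Ω.
Step 5 — Source phasor: V = 10.5∠58.5° V = 5.486 + j8.953 V.
Step 6 — Current: I = V / Z = 0.02838 + j0.04632 A = 0.05432∠58.5° A.
Step 7 — Complex power: S = V·I* = 0.5704 VA.
Step 8 — Real power: P = Re(S) = 0.5704 W.
Step 9 — Reactive power: Q = Im(S) = 0 VAR.
Step 10 — Apparent power: |S| = 0.5704 VA.
Step 11 — Power factor: PF = P/|S| = 1 (unity).

(a) P = 0.5704 W  (b) Q = 0 VAR  (c) S = 0.5704 VA  (d) PF = 1 (unity)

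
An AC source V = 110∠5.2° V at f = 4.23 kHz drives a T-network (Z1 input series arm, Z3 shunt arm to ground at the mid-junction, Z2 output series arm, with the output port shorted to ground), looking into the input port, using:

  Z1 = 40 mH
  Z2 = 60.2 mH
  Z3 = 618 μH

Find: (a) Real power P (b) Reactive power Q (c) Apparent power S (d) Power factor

Step 1 — Angular frequency: ω = 2π·f = 2π·4230 = 2.658e+04 rad/s.
Step 2 — Component impedances:
  Z1: Z = jωL = j·2.658e+04·0.04 = 0 + j1063 Ω
  Z2: Z = jωL = j·2.658e+04·0.0602 = 0 + j1600 Ω
  Z3: Z = jωL = j·2.658e+04·0.000618 = 0 + j16.43 Ω
Step 3 — With the output port shorted to ground, the output series arm Z2 runs from the junction to ground; the shunt arm Z3 also runs from the junction to ground. They appear in parallel: Z3 || Z2 = 0 + j16.26 Ω.
Step 4 — Series with input arm Z1: Z_in = Z1 + (Z3 || Z2) = 0 + j1079 Ω = 1079∠90.0° Ω.
Step 5 — Source phasor: V = 110∠5.2° V = 109.5 + j9.97 V.
Step 6 — Current: I = V / Z = 0.009236 - j0.1015 A = 0.1019∠-84.8° A.
Step 7 — Complex power: S = V·I* = 0 + j11.21 VA.
Step 8 — Real power: P = Re(S) = 0 W.
Step 9 — Reactive power: Q = Im(S) = 11.21 VAR.
Step 10 — Apparent power: |S| = 11.21 VA.
Step 11 — Power factor: PF = P/|S| = 0 (lagging).

(a) P = 0 W  (b) Q = 11.21 VAR  (c) S = 11.21 VA  (d) PF = 0 (lagging)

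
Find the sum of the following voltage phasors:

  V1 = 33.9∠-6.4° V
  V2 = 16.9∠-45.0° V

Step 1 — Convert each phasor to rectangular form:
  V1 = 33.9·(cos(-6.4°) + j·sin(-6.4°)) = 33.69 - j3.779 V
  V2 = 16.9·(cos(-45.0°) + j·sin(-45.0°)) = 11.95 - j11.95 V
Step 2 — Sum components: V_total = 45.64 - j15.73 V.
Step 3 — Convert to polar: |V_total| = 48.27 V, ∠V_total = -19.0°.

V_total = 48.27∠-19.0° V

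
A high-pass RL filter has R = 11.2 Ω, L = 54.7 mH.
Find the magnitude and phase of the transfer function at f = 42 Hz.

Step 1 — Angular frequency: ω = 2π·42 = 263.9 rad/s.
Step 2 — Transfer function: H(jω) = jωL/(R + jωL).
Step 3 — Numerator jωL = j·14.43; denominator R + jωL = 11.2 + j14.43.
Step 4 — H = 0.6242 + j0.4843.
Step 5 — Magnitude: |H| = 0.7901 (-2.0 dB); phase: φ = 37.8°.

|H| = 0.7901 (-2.0 dB), φ = 37.8°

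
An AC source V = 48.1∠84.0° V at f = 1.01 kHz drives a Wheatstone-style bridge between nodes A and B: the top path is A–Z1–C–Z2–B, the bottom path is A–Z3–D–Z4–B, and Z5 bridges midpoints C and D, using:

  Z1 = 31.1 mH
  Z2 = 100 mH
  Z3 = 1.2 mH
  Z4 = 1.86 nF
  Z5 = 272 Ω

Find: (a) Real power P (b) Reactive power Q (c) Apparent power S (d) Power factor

Step 1 — Angular frequency: ω = 2π·f = 2π·1010 = 6346 rad/s.
Step 2 — Component impedances:
  Z1: Z = jωL = j·6346·0.0311 = 0 + j197.4 Ω
  Z2: Z = jωL = j·6346·0.1 = 0 + j634.6 Ω
  Z3: Z = jωL = j·6346·0.0012 = 0 + j7.615 Ω
  Z4: Z = 1/(jωC) = -j/(ω·C) = 0 - j8.472e+04 Ω
  Z5: Z = R = 272 Ω
Step 3 — Bridge requires nodal analysis (the Z5 bridge couples midpoints C and D, so the two paths cannot be reduced to a simple series/parallel combination). Setting node B to ground and injecting 1 A at node A, the 3-node admittance system at A, C, D solves to V_A = Z_AB = 93.06 + j769.9 Ω = 775.5∠83.1° Ω.
Step 4 — Source phasor: V = 48.1∠84.0° V = 5.028 + j47.84 V.
Step 5 — Current: I = V / Z = 0.06202 + j0.0009656 A = 0.06202∠0.9° A.
Step 6 — Complex power: S = V·I* = 0.358 + j2.962 VA.
Step 7 — Real power: P = Re(S) = 0.358 W.
Step 8 — Reactive power: Q = Im(S) = 2.962 VAR.
Step 9 — Apparent power: |S| = 2.983 VA.
Step 10 — Power factor: PF = P/|S| = 0.12 (lagging).

(a) P = 0.358 W  (b) Q = 2.962 VAR  (c) S = 2.983 VA  (d) PF = 0.12 (lagging)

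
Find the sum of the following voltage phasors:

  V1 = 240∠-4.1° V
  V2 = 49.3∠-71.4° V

Step 1 — Convert each phasor to rectangular form:
  V1 = 240·(cos(-4.1°) + j·sin(-4.1°)) = 239.4 - j17.16 V
  V2 = 49.3·(cos(-71.4°) + j·sin(-71.4°)) = 15.72 - j46.72 V
Step 2 — Sum components: V_total = 255.1 - j63.88 V.
Step 3 — Convert to polar: |V_total| = 263 V, ∠V_total = -14.1°.

V_total = 263∠-14.1° V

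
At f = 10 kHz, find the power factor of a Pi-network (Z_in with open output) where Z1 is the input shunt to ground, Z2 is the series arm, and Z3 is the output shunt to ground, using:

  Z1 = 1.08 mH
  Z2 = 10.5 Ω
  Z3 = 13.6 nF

Step 1 — Angular frequency: ω = 2π·f = 2π·1e+04 = 6.283e+04 rad/s.
Step 2 — Component impedances:
  Z1: Z = jωL = j·6.283e+04·0.00108 = 0 + j67.86 Ω
  Z2: Z = R = 10.5 Ω
  Z3: Z = 1/(jωC) = -j/(ω·C) = 0 - j1170 Ω
Step 3 — With open output, the series arm Z2 and the output shunt Z3 appear in series to ground: Z2 + Z3 = 10.5 - j1170 Ω.
Step 4 — Parallel with input shunt Z1: Z_in = Z1 || (Z2 + Z3) = 0.03978 + j72.04 Ω = 72.04∠90.0° Ω.
Step 5 — Power factor: PF = cos(φ) = Re(Z)/|Z| = 0.0397814/72.0351 = 0.0005523.
Step 6 — Type: Im(Z) = 72.04 ⇒ lagging (phase φ = 90.0°).

PF = 0.0005523 (lagging, φ = 90.0°)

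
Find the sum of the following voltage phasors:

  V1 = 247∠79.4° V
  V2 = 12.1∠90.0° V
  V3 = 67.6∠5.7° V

Step 1 — Convert each phasor to rectangular form:
  V1 = 247·(cos(79.4°) + j·sin(79.4°)) = 45.44 + j242.8 V
  V2 = 12.1·(cos(90.0°) + j·sin(90.0°)) = 0 + j12.1 V
  V3 = 67.6·(cos(5.7°) + j·sin(5.7°)) = 67.27 + j6.714 V
Step 2 — Sum components: V_total = 112.7 + j261.6 V.
Step 3 — Convert to polar: |V_total| = 284.8 V, ∠V_total = 66.7°.

V_total = 284.8∠66.7° V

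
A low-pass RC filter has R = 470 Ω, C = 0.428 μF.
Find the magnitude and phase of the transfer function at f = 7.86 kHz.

Step 1 — Angular frequency: ω = 2π·7860 = 4.939e+04 rad/s.
Step 2 — Transfer function: H(jω) = 1/(1 + jωRC).
Step 3 — Denominator: 1 + jωRC = 1 + j·4.939e+04·470·4.28e-07 = 1 + j9.934.
Step 4 — H = 0.01003 - j0.09965.
Step 5 — Magnitude: |H| = 0.1002 (-20.0 dB); phase: φ = -84.3°.

|H| = 0.1002 (-20.0 dB), φ = -84.3°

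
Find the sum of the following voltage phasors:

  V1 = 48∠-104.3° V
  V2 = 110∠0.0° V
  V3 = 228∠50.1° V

Step 1 — Convert each phasor to rectangular form:
  V1 = 48·(cos(-104.3°) + j·sin(-104.3°)) = -11.86 - j46.51 V
  V2 = 110·(cos(0.0°) + j·sin(0.0°)) = 110 V
  V3 = 228·(cos(50.1°) + j·sin(50.1°)) = 146.3 + j174.9 V
Step 2 — Sum components: V_total = 244.4 + j128.4 V.
Step 3 — Convert to polar: |V_total| = 276.1 V, ∠V_total = 27.7°.

V_total = 276.1∠27.7° V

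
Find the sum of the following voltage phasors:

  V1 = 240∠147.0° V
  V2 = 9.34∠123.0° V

Step 1 — Convert each phasor to rectangular form:
  V1 = 240·(cos(147.0°) + j·sin(147.0°)) = -201.3 + j130.7 V
  V2 = 9.34·(cos(123.0°) + j·sin(123.0°)) = -5.087 + j7.833 V
Step 2 — Sum components: V_total = -206.4 + j138.5 V.
Step 3 — Convert to polar: |V_total| = 248.6 V, ∠V_total = 146.1°.

V_total = 248.6∠146.1° V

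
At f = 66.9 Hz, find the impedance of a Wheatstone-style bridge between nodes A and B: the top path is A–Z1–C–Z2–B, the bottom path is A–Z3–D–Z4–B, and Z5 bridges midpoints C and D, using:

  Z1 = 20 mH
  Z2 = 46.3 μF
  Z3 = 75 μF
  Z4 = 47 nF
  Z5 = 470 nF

Step 1 — Angular frequency: ω = 2π·f = 2π·66.9 = 420.3 rad/s.
Step 2 — Component impedances:
  Z1: Z = jωL = j·420.3·0.02 = 0 + j8.407 Ω
  Z2: Z = 1/(jωC) = -j/(ω·C) = 0 - j51.38 Ω
  Z3: Z = 1/(jωC) = -j/(ω·C) = 0 - j31.72 Ω
  Z4: Z = 1/(jωC) = -j/(ω·C) = 0 - j5.062e+04 Ω
  Z5: Z = 1/(jωC) = -j/(ω·C) = 0 - j5062 Ω
Step 3 — Bridge requires nodal analysis (the Z5 bridge couples midpoints C and D, so the two paths cannot be reduced to a simple series/parallel combination). Setting node B to ground and injecting 1 A at node A, the 3-node admittance system at A, C, D solves to V_A = Z_AB = 0 - j42.92 Ω = 42.92∠-90.0° Ω.

Z = 0 - j42.92 Ω = 42.92∠-90.0° Ω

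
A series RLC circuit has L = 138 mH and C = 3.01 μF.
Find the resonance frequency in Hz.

Step 1 — Resonance condition Im(Z)=0 gives ω₀ = 1/√(LC).
Step 2 — ω₀ = 1/√(0.138·3.01e-06) = 1552 rad/s.
Step 3 — f₀ = ω₀/(2π) = 246.9 Hz.

f₀ = 246.9 Hz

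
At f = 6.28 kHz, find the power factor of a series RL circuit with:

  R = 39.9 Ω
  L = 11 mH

Step 1 — Angular frequency: ω = 2π·f = 2π·6280 = 3.946e+04 rad/s.
Step 2 — Component impedances:
  R: Z = R = 39.9 Ω
  L: Z = jωL = j·3.946e+04·0.011 = 0 + j434 Ω
Step 3 — Series combination: Z_total = R + L = 39.9 + j434 Ω = 435.9∠84.7° Ω.
Step 4 — Power factor: PF = cos(φ) = Re(Z)/|Z| = 39.9/435.87 = 0.09154.
Step 5 — Type: Im(Z) = 434 ⇒ lagging (phase φ = 84.7°).

PF = 0.09154 (lagging, φ = 84.7°)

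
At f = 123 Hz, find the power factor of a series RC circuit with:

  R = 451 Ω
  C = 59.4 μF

Step 1 — Angular frequency: ω = 2π·f = 2π·123 = 772.8 rad/s.
Step 2 — Component impedances:
  R: Z = R = 451 Ω
  C: Z = 1/(jωC) = -j/(ω·C) = 0 - j21.78 Ω
Step 3 — Series combination: Z_total = R + C = 451 - j21.78 Ω = 451.5∠-2.8° Ω.
Step 4 — Power factor: PF = cos(φ) = Re(Z)/|Z| = 451/451.53 = 0.9988.
Step 5 — Type: Im(Z) = -21.78 ⇒ leading (phase φ = -2.8°).

PF = 0.9988 (leading, φ = -2.8°)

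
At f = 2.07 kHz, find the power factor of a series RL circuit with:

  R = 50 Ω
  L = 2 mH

Step 1 — Angular frequency: ω = 2π·f = 2π·2070 = 1.301e+04 rad/s.
Step 2 — Component impedances:
  R: Z = R = 50 Ω
  L: Z = jωL = j·1.301e+04·0.002 = 0 + j26.01 Ω
Step 3 — Series combination: Z_total = R + L = 50 + j26.01 Ω = 56.36∠27.5° Ω.
Step 4 — Power factor: PF = cos(φ) = Re(Z)/|Z| = 50/56.362 = 0.8871.
Step 5 — Type: Im(Z) = 26.01 ⇒ lagging (phase φ = 27.5°).

PF = 0.8871 (lagging, φ = 27.5°)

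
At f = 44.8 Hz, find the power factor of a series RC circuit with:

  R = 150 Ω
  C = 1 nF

Step 1 — Angular frequency: ω = 2π·f = 2π·44.8 = 281.5 rad/s.
Step 2 — Component impedances:
  R: Z = R = 150 Ω
  C: Z = 1/(jωC) = -j/(ω·C) = 0 - j3.553e+06 Ω
Step 3 — Series combination: Z_total = R + C = 150 - j3.553e+06 Ω = 3.553e+06∠-90.0° Ω.
Step 4 — Power factor: PF = cos(φ) = Re(Z)/|Z| = 150/3.553e+06 = 4.222e-05.
Step 5 — Type: Im(Z) = -3.553e+06 ⇒ leading (phase φ = -90.0°).

PF = 4.222e-05 (leading, φ = -90.0°)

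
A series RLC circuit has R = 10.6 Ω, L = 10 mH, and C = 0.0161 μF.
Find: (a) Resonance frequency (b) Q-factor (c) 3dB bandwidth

Step 1 — Resonance condition Im(Z)=0 gives ω₀ = 1/√(LC).
Step 2 — ω₀ = 1/√(0.01·1.61e-08) = 7.881e+04 rad/s.
Step 3 — f₀ = ω₀/(2π) = 1.254e+04 Hz.
Step 4 — Series Q: Q = ω₀L/R = 7.881e+04·0.01/10.6 = 74.35.
Step 5 — 3dB bandwidth: Δω = ω₀/Q = 1060 rad/s; BW = Δω/(2π) = 168.7 Hz.

(a) f₀ = 1.254e+04 Hz  (b) Q = 74.35  (c) BW = 168.7 Hz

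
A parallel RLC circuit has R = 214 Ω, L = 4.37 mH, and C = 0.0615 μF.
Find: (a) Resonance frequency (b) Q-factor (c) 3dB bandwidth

Step 1 — Resonance: ω₀ = 1/√(LC) = 1/√(0.00437·6.15e-08) = 6.1e+04 rad/s.
Step 2 — f₀ = ω₀/(2π) = 9708 Hz.
Step 3 — Parallel Q: Q = R/(ω₀L) = 214/(6.1e+04·0.00437) = 0.8028.
Step 4 — Bandwidth: Δω = ω₀/Q = 7.598e+04 rad/s; BW = Δω/(2π) = 1.209e+04 Hz.

(a) f₀ = 9708 Hz  (b) Q = 0.8028  (c) BW = 1.209e+04 Hz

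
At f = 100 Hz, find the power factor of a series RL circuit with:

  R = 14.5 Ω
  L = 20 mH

Step 1 — Angular frequency: ω = 2π·f = 2π·100 = 628.3 rad/s.
Step 2 — Component impedances:
  R: Z = R = 14.5 Ω
  L: Z = jωL = j·628.3·0.02 = 0 + j12.57 Ω
Step 3 — Series combination: Z_total = R + L = 14.5 + j12.57 Ω = 19.19∠40.9° Ω.
Step 4 — Power factor: PF = cos(φ) = Re(Z)/|Z| = 14.5/19.188 = 0.7557.
Step 5 — Type: Im(Z) = 12.57 ⇒ lagging (phase φ = 40.9°).

PF = 0.7557 (lagging, φ = 40.9°)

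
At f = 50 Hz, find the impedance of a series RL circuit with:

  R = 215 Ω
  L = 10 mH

Step 1 — Angular frequency: ω = 2π·f = 2π·50 = 314.2 rad/s.
Step 2 — Component impedances:
  R: Z = R = 215 Ω
  L: Z = jωL = j·314.2·0.01 = 0 + j3.142 Ω
Step 3 — Series combination: Z_total = R + L = 215 + j3.142 Ω = 215∠0.8° Ω.

Z = 215 + j3.142 Ω = 215∠0.8° Ω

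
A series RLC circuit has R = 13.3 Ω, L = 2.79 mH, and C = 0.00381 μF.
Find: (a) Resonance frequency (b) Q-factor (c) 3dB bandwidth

Step 1 — Resonance: ω₀ = 1/√(LC) = 1/√(0.00279·3.81e-09) = 3.067e+05 rad/s.
Step 2 — f₀ = ω₀/(2π) = 4.882e+04 Hz.
Step 3 — Series Q: Q = ω₀L/R = 3.067e+05·0.00279/13.3 = 64.34.
Step 4 — Bandwidth: Δω = ω₀/Q = 4767 rad/s; BW = Δω/(2π) = 758.7 Hz.

(a) f₀ = 4.882e+04 Hz  (b) Q = 64.34  (c) BW = 758.7 Hz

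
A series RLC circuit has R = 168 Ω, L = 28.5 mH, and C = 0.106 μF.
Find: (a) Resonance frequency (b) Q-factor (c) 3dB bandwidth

Step 1 — Resonance: ω₀ = 1/√(LC) = 1/√(0.0285·1.06e-07) = 1.819e+04 rad/s.
Step 2 — f₀ = ω₀/(2π) = 2896 Hz.
Step 3 — Series Q: Q = ω₀L/R = 1.819e+04·0.0285/168 = 3.086.
Step 4 — Bandwidth: Δω = ω₀/Q = 5895 rad/s; BW = Δω/(2π) = 938.2 Hz.

(a) f₀ = 2896 Hz  (b) Q = 3.086  (c) BW = 938.2 Hz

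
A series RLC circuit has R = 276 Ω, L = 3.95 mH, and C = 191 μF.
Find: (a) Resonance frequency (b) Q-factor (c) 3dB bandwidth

Step 1 — Resonance: ω₀ = 1/√(LC) = 1/√(0.00395·0.000191) = 1151 rad/s.
Step 2 — f₀ = ω₀/(2π) = 183.2 Hz.
Step 3 — Series Q: Q = ω₀L/R = 1151·0.00395/276 = 0.01648.
Step 4 — Bandwidth: Δω = ω₀/Q = 6.987e+04 rad/s; BW = Δω/(2π) = 1.112e+04 Hz.

(a) f₀ = 183.2 Hz  (b) Q = 0.01648  (c) BW = 1.112e+04 Hz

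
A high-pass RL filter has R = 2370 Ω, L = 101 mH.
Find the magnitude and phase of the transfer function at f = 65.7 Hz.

Step 1 — Angular frequency: ω = 2π·65.7 = 412.8 rad/s.
Step 2 — Transfer function: H(jω) = jωL/(R + jωL).
Step 3 — Numerator jωL = j·41.69; denominator R + jωL = 2370 + j41.69.
Step 4 — H = 0.0003094 + j0.01759.
Step 5 — Magnitude: |H| = 0.01759 (-35.1 dB); phase: φ = 89.0°.

|H| = 0.01759 (-35.1 dB), φ = 89.0°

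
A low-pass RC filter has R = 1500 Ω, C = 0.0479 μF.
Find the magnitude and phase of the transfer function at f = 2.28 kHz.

Step 1 — Angular frequency: ω = 2π·2280 = 1.433e+04 rad/s.
Step 2 — Transfer function: H(jω) = 1/(1 + jωRC).
Step 3 — Denominator: 1 + jωRC = 1 + j·1.433e+04·1500·4.79e-08 = 1 + j1.029.
Step 4 — H = 0.4856 - j0.4998.
Step 5 — Magnitude: |H| = 0.6968 (-3.1 dB); phase: φ = -45.8°.

|H| = 0.6968 (-3.1 dB), φ = -45.8°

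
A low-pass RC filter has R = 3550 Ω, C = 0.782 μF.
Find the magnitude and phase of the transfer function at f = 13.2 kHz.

Step 1 — Angular frequency: ω = 2π·1.32e+04 = 8.294e+04 rad/s.
Step 2 — Transfer function: H(jω) = 1/(1 + jωRC).
Step 3 — Denominator: 1 + jωRC = 1 + j·8.294e+04·3550·7.82e-07 = 1 + j230.2.
Step 4 — H = 1.886e-05 - j0.004343.
Step 5 — Magnitude: |H| = 0.004343 (-47.2 dB); phase: φ = -89.8°.

|H| = 0.004343 (-47.2 dB), φ = -89.8°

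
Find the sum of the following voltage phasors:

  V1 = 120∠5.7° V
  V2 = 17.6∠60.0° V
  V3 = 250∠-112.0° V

Step 1 — Convert each phasor to rectangular form:
  V1 = 120·(cos(5.7°) + j·sin(5.7°)) = 119.4 + j11.92 V
  V2 = 17.6·(cos(60.0°) + j·sin(60.0°)) = 8.8 + j15.24 V
  V3 = 250·(cos(-112.0°) + j·sin(-112.0°)) = -93.65 - j231.8 V
Step 2 — Sum components: V_total = 34.56 - j204.6 V.
Step 3 — Convert to polar: |V_total| = 207.5 V, ∠V_total = -80.4°.

V_total = 207.5∠-80.4° V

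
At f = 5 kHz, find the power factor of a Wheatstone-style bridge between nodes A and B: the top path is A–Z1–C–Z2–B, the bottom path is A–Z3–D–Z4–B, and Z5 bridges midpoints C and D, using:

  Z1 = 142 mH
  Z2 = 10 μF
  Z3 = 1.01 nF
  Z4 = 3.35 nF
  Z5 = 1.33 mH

Step 1 — Angular frequency: ω = 2π·f = 2π·5000 = 3.142e+04 rad/s.
Step 2 — Component impedances:
  Z1: Z = jωL = j·3.142e+04·0.142 = 0 + j4461 Ω
  Z2: Z = 1/(jωC) = -j/(ω·C) = 0 - j3.183 Ω
  Z3: Z = 1/(jωC) = -j/(ω·C) = 0 - j3.152e+04 Ω
  Z4: Z = 1/(jωC) = -j/(ω·C) = 0 - j9502 Ω
  Z5: Z = jωL = j·3.142e+04·0.00133 = 0 + j41.78 Ω
Step 3 — Bridge requires nodal analysis (the Z5 bridge couples midpoints C and D, so the two paths cannot be reduced to a simple series/parallel combination). Setting node B to ground and injecting 1 A at node A, the 3-node admittance system at A, C, D solves to V_A = Z_AB = 0 + j5195 Ω = 5195∠90.0° Ω.
Step 4 — Power factor: PF = cos(φ) = Re(Z)/|Z| = 0/5195 = 0.
Step 5 — Type: Im(Z) = 5195 ⇒ lagging (phase φ = 90.0°).

PF = 0 (lagging, φ = 90.0°)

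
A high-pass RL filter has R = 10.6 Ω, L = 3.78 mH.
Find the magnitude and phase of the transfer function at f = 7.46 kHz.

Step 1 — Angular frequency: ω = 2π·7460 = 4.687e+04 rad/s.
Step 2 — Transfer function: H(jω) = jωL/(R + jωL).
Step 3 — Numerator jωL = j·177.2; denominator R + jωL = 10.6 + j177.2.
Step 4 — H = 0.9964 + j0.05961.
Step 5 — Magnitude: |H| = 0.9982 (-0.0 dB); phase: φ = 3.4°.

|H| = 0.9982 (-0.0 dB), φ = 3.4°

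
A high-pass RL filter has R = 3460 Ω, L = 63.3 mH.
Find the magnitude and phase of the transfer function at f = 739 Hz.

Step 1 — Angular frequency: ω = 2π·739 = 4643 rad/s.
Step 2 — Transfer function: H(jω) = jωL/(R + jωL).
Step 3 — Numerator jωL = j·293.9; denominator R + jωL = 3460 + j293.9.
Step 4 — H = 0.007164 + j0.08434.
Step 5 — Magnitude: |H| = 0.08464 (-21.4 dB); phase: φ = 85.1°.

|H| = 0.08464 (-21.4 dB), φ = 85.1°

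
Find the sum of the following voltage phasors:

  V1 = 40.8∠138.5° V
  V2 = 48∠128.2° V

Step 1 — Convert each phasor to rectangular form:
  V1 = 40.8·(cos(138.5°) + j·sin(138.5°)) = -30.56 + j27.03 V
  V2 = 48·(cos(128.2°) + j·sin(128.2°)) = -29.68 + j37.72 V
Step 2 — Sum components: V_total = -60.24 + j64.76 V.
Step 3 — Convert to polar: |V_total| = 88.44 V, ∠V_total = 132.9°.

V_total = 88.44∠132.9° V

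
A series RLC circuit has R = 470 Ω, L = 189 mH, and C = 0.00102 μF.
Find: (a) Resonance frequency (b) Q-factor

Step 1 — Resonance condition Im(Z)=0 gives ω₀ = 1/√(LC).
Step 2 — ω₀ = 1/√(0.189·1.02e-09) = 7.202e+04 rad/s.
Step 3 — f₀ = ω₀/(2π) = 1.146e+04 Hz.
Step 4 — Series Q: Q = ω₀L/R = 7.202e+04·0.189/470 = 28.96.

(a) f₀ = 1.146e+04 Hz  (b) Q = 28.96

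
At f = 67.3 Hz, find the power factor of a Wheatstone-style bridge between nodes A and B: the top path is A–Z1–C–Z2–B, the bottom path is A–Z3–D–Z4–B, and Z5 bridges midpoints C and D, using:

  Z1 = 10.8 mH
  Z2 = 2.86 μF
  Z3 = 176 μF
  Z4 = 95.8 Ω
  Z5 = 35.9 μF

Step 1 — Angular frequency: ω = 2π·f = 2π·67.3 = 422.9 rad/s.
Step 2 — Component impedances:
  Z1: Z = jωL = j·422.9·0.0108 = 0 + j4.567 Ω
  Z2: Z = 1/(jωC) = -j/(ω·C) = 0 - j826.9 Ω
  Z3: Z = 1/(jωC) = -j/(ω·C) = 0 - j13.44 Ω
  Z4: Z = R = 95.8 Ω
  Z5: Z = 1/(jωC) = -j/(ω·C) = 0 - j65.87 Ω
Step 3 — Bridge requires nodal analysis (the Z5 bridge couples midpoints C and D, so the two paths cannot be reduced to a simple series/parallel combination). Setting node B to ground and injecting 1 A at node A, the 3-node admittance system at A, C, D solves to V_A = Z_AB = 91.89 - j21.4 Ω = 94.35∠-13.1° Ω.
Step 4 — Power factor: PF = cos(φ) = Re(Z)/|Z| = 91.89/94.35 = 0.9739.
Step 5 — Type: Im(Z) = -21.4 ⇒ leading (phase φ = -13.1°).

PF = 0.9739 (leading, φ = -13.1°)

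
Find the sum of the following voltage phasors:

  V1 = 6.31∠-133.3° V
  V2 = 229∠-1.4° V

Step 1 — Convert each phasor to rectangular form:
  V1 = 6.31·(cos(-133.3°) + j·sin(-133.3°)) = -4.328 - j4.592 V
  V2 = 229·(cos(-1.4°) + j·sin(-1.4°)) = 228.9 - j5.595 V
Step 2 — Sum components: V_total = 224.6 - j10.19 V.
Step 3 — Convert to polar: |V_total| = 224.8 V, ∠V_total = -2.6°.

V_total = 224.8∠-2.6° V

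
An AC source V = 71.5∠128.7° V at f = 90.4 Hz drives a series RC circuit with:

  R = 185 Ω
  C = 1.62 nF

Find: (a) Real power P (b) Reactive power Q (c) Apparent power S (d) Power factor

Step 1 — Angular frequency: ω = 2π·f = 2π·90.4 = 568 rad/s.
Step 2 — Component impedances:
  R: Z = R = 185 Ω
  C: Z = 1/(jωC) = -j/(ω·C) = 0 - j1.087e+06 Ω
Step 3 — Series combination: Z_total = R + C = 185 - j1.087e+06 Ω = 1.087e+06∠-90.0° Ω.
Step 4 — Source phasor: V = 71.5∠128.7° V = -44.7 + j55.8 V.
Step 5 — Current: I = V / Z = -5.135e-05 - j4.113e-05 A = 6.579e-05∠-141.3° A.
Step 6 — Complex power: S = V·I* = 8.008e-07 - j0.004704 VA.
Step 7 — Real power: P = Re(S) = 8.008e-07 W.
Step 8 — Reactive power: Q = Im(S) = -0.004704 VAR.
Step 9 — Apparent power: |S| = 0.004704 VA.
Step 10 — Power factor: PF = P/|S| = 0.0001702 (leading).

(a) P = 8.008e-07 W  (b) Q = -0.004704 VAR  (c) S = 0.004704 VA  (d) PF = 0.0001702 (leading)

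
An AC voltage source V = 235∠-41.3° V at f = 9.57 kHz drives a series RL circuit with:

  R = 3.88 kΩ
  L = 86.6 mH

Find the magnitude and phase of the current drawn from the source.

Step 1 — Angular frequency: ω = 2π·f = 2π·9570 = 6.013e+04 rad/s.
Step 2 — Component impedances:
  R: Z = R = 3880 Ω
  L: Z = jωL = j·6.013e+04·0.0866 = 0 + j5207 Ω
Step 3 — Series combination: Z_total = R + L = 3880 + j5207 Ω = 6494∠53.3° Ω.
Step 4 — Source phasor: V = 235∠-41.3° V = 176.5 - j155.1 V.
Step 5 — Ohm's law: I = V / Z_total = (176.5 - j155.1) / (3880 + j5207) = -0.002908 - j0.03607 A.
Step 6 — Convert to polar: |I| = 0.03619 A, ∠I = -94.6°.

I = 0.03619∠-94.6° A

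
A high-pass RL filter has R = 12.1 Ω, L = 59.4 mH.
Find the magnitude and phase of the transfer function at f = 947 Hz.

Step 1 — Angular frequency: ω = 2π·947 = 5950 rad/s.
Step 2 — Transfer function: H(jω) = jωL/(R + jωL).
Step 3 — Numerator jωL = j·353.4; denominator R + jωL = 12.1 + j353.4.
Step 4 — H = 0.9988 + j0.03419.
Step 5 — Magnitude: |H| = 0.9994 (-0.0 dB); phase: φ = 2.0°.

|H| = 0.9994 (-0.0 dB), φ = 2.0°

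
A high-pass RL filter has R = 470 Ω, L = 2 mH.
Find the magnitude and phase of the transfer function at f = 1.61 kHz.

Step 1 — Angular frequency: ω = 2π·1610 = 1.012e+04 rad/s.
Step 2 — Transfer function: H(jω) = jωL/(R + jωL).
Step 3 — Numerator jωL = j·20.23; denominator R + jωL = 470 + j20.23.
Step 4 — H = 0.00185 + j0.04297.
Step 5 — Magnitude: |H| = 0.04301 (-27.3 dB); phase: φ = 87.5°.

|H| = 0.04301 (-27.3 dB), φ = 87.5°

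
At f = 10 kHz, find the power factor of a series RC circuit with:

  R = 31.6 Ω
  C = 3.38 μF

Step 1 — Angular frequency: ω = 2π·f = 2π·1e+04 = 6.283e+04 rad/s.
Step 2 — Component impedances:
  R: Z = R = 31.6 Ω
  C: Z = 1/(jωC) = -j/(ω·C) = 0 - j4.709 Ω
Step 3 — Series combination: Z_total = R + C = 31.6 - j4.709 Ω = 31.95∠-8.5° Ω.
Step 4 — Power factor: PF = cos(φ) = Re(Z)/|Z| = 31.6/31.949 = 0.9891.
Step 5 — Type: Im(Z) = -4.709 ⇒ leading (phase φ = -8.5°).

PF = 0.9891 (leading, φ = -8.5°)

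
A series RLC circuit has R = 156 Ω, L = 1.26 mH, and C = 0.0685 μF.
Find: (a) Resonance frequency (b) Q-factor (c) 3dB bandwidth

Step 1 — Resonance: ω₀ = 1/√(LC) = 1/√(0.00126·6.85e-08) = 1.076e+05 rad/s.
Step 2 — f₀ = ω₀/(2π) = 1.713e+04 Hz.
Step 3 — Series Q: Q = ω₀L/R = 1.076e+05·0.00126/156 = 0.8694.
Step 4 — Bandwidth: Δω = ω₀/Q = 1.238e+05 rad/s; BW = Δω/(2π) = 1.97e+04 Hz.

(a) f₀ = 1.713e+04 Hz  (b) Q = 0.8694  (c) BW = 1.97e+04 Hz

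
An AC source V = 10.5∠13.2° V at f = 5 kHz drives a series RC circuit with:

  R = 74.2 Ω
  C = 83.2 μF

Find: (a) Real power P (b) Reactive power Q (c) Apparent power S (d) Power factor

Step 1 — Angular frequency: ω = 2π·f = 2π·5000 = 3.142e+04 rad/s.
Step 2 — Component impedances:
  R: Z = R = 74.2 Ω
  C: Z = 1/(jωC) = -j/(ω·C) = 0 - j0.3826 Ω
Step 3 — Series combination: Z_total = R + C = 74.2 - j0.3826 Ω = 74.2∠-0.3° Ω.
Step 4 — Source phasor: V = 10.5∠13.2° V = 10.22 + j2.398 V.
Step 5 — Current: I = V / Z = 0.1376 + j0.03302 A = 0.1415∠13.5° A.
Step 6 — Complex power: S = V·I* = 1.486 - j0.007661 VA.
Step 7 — Real power: P = Re(S) = 1.486 W.
Step 8 — Reactive power: Q = Im(S) = -0.007661 VAR.
Step 9 — Apparent power: |S| = 1.486 VA.
Step 10 — Power factor: PF = P/|S| = 1 (leading).

(a) P = 1.486 W  (b) Q = -0.007661 VAR  (c) S = 1.486 VA  (d) PF = 1 (leading)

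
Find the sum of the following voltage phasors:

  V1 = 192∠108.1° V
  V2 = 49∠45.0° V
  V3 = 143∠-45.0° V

Step 1 — Convert each phasor to rectangular form:
  V1 = 192·(cos(108.1°) + j·sin(108.1°)) = -59.65 + j182.5 V
  V2 = 49·(cos(45.0°) + j·sin(45.0°)) = 34.65 + j34.65 V
  V3 = 143·(cos(-45.0°) + j·sin(-45.0°)) = 101.1 - j101.1 V
Step 2 — Sum components: V_total = 76.11 + j116 V.
Step 3 — Convert to polar: |V_total| = 138.8 V, ∠V_total = 56.7°.

V_total = 138.8∠56.7° V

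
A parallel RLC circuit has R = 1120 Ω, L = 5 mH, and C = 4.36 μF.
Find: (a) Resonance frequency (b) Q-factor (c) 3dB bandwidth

Step 1 — Resonance: ω₀ = 1/√(LC) = 1/√(0.005·4.36e-06) = 6773 rad/s.
Step 2 — f₀ = ω₀/(2π) = 1078 Hz.
Step 3 — Parallel Q: Q = R/(ω₀L) = 1120/(6773·0.005) = 33.07.
Step 4 — Bandwidth: Δω = ω₀/Q = 204.8 rad/s; BW = Δω/(2π) = 32.59 Hz.

(a) f₀ = 1078 Hz  (b) Q = 33.07  (c) BW = 32.59 Hz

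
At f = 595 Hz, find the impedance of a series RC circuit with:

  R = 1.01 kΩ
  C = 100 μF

Step 1 — Angular frequency: ω = 2π·f = 2π·595 = 3738 rad/s.
Step 2 — Component impedances:
  R: Z = R = 1010 Ω
  C: Z = 1/(jωC) = -j/(ω·C) = 0 - j2.675 Ω
Step 3 — Series combination: Z_total = R + C = 1010 - j2.675 Ω = 1010∠-0.2° Ω.

Z = 1010 - j2.675 Ω = 1010∠-0.2° Ω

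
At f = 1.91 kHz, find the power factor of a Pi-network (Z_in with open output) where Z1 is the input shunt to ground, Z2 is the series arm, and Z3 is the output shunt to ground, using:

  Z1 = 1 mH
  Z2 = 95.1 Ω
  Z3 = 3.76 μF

Step 1 — Angular frequency: ω = 2π·f = 2π·1910 = 1.2e+04 rad/s.
Step 2 — Component impedances:
  Z1: Z = jωL = j·1.2e+04·0.001 = 0 + j12 Ω
  Z2: Z = R = 95.1 Ω
  Z3: Z = 1/(jωC) = -j/(ω·C) = 0 - j22.16 Ω
Step 3 — With open output, the series arm Z2 and the output shunt Z3 appear in series to ground: Z2 + Z3 = 95.1 - j22.16 Ω.
Step 4 — Parallel with input shunt Z1: Z_in = Z1 || (Z2 + Z3) = 1.497 + j12.16 Ω = 12.25∠83.0° Ω.
Step 5 — Power factor: PF = cos(φ) = Re(Z)/|Z| = 1.497/12.25 = 0.1222.
Step 6 — Type: Im(Z) = 12.16 ⇒ lagging (phase φ = 83.0°).

PF = 0.1222 (lagging, φ = 83.0°)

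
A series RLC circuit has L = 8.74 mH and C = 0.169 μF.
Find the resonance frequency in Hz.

Step 1 — Resonance condition Im(Z)=0 gives ω₀ = 1/√(LC).
Step 2 — ω₀ = 1/√(0.00874·1.69e-07) = 2.602e+04 rad/s.
Step 3 — f₀ = ω₀/(2π) = 4141 Hz.

f₀ = 4141 Hz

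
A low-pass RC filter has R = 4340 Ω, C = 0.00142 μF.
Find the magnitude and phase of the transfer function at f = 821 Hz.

Step 1 — Angular frequency: ω = 2π·821 = 5158 rad/s.
Step 2 — Transfer function: H(jω) = 1/(1 + jωRC).
Step 3 — Denominator: 1 + jωRC = 1 + j·5158·4340·1.42e-09 = 1 + j0.03179.
Step 4 — H = 0.999 - j0.03176.
Step 5 — Magnitude: |H| = 0.9995 (-0.0 dB); phase: φ = -1.8°.

|H| = 0.9995 (-0.0 dB), φ = -1.8°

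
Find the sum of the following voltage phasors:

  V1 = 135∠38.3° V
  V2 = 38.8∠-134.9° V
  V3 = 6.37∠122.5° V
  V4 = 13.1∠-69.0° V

Step 1 — Convert each phasor to rectangular form:
  V1 = 135·(cos(38.3°) + j·sin(38.3°)) = 105.9 + j83.67 V
  V2 = 38.8·(cos(-134.9°) + j·sin(-134.9°)) = -27.39 - j27.48 V
  V3 = 6.37·(cos(122.5°) + j·sin(122.5°)) = -3.423 + j5.372 V
  V4 = 13.1·(cos(-69.0°) + j·sin(-69.0°)) = 4.695 - j12.23 V
Step 2 — Sum components: V_total = 79.83 + j49.33 V.
Step 3 — Convert to polar: |V_total| = 93.84 V, ∠V_total = 31.7°.

V_total = 93.84∠31.7° V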